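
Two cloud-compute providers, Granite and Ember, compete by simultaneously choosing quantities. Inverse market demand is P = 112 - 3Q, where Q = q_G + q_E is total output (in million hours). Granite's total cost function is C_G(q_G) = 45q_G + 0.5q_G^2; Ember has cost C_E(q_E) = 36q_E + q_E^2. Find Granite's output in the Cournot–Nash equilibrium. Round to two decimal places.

6.55

Granite's profit: π_G = (112 - 3Q)q_G - (45q_G + (1/2)q_G²). Setting ∂π_G/∂q_G = 0: 67 - 7q_G - 3(q_E) = 0.
Ember's profit: π_E = (112 - 3Q)q_E - (36q_E + q_E²). Setting ∂π_E/∂q_E = 0: 76 - 8q_E - 3(q_G) = 0.
So q_G = (67 - 3q_E)/7 and q_E = (76 - 3q_G)/8.
Substituting one into the other gives q_G = 308/47 and q_E = 331/47.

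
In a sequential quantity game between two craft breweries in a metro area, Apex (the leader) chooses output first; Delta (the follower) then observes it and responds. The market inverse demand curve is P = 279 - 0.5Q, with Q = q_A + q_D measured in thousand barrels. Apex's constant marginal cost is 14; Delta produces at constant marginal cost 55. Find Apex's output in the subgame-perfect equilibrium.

The follower Delta best-responds to any q_A: π_D = (279 - 0.5Q)q_D - 55q_D.
Follower FOC: 224 - (1/2)q_A - q_D = 0, so q_D(q_A) = (224 - (1/2)q_A).
Apex substitutes q_D(q_A) into its own profit: π_A = q_A(279 - (1/2)q_A - (224 - (1/2)q_A)/2) - 14q_A = (167 - (1/4)q_A)q_A - 14q_A.
Leader FOC: 153 - (1/2)q_A = 0, so q_A = 306.
Then q_D = (224 - (1/2)·306) = 71.

306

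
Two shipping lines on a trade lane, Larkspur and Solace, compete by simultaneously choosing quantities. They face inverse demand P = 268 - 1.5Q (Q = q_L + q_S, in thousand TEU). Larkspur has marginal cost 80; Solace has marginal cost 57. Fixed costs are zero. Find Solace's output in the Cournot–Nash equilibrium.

Larkspur's profit: π_L = (268 - 1.5Q)q_L - (80q_L). Setting ∂π_L/∂q_L = 0: 188 - 3q_L - (3/2)(q_S) = 0.
Solace's profit: π_S = (268 - 1.5Q)q_S - (57q_S). Setting ∂π_S/∂q_S = 0: 211 - 3q_S - (3/2)(q_L) = 0.
So q_L = (188 - (3/2)q_S)/3 and q_S = (211 - (3/2)q_L)/3.
Solving the pair: q_L = 110/3, q_S = 52.

52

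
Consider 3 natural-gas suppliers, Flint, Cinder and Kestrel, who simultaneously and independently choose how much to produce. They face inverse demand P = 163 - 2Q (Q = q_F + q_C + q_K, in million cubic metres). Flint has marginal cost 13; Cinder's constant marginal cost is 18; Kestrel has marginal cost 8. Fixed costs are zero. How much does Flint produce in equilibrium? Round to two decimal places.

18.75

Flint's profit: π_F = (163 - 2Q)q_F - (13q_F). Setting ∂π_F/∂q_F = 0: 150 - 4q_F - 2(q_C + q_K) = 0.
Cinder's profit: π_C = (163 - 2Q)q_C - (18q_C). Setting ∂π_C/∂q_C = 0: 145 - 4q_C - 2(q_F + q_K) = 0.
Kestrel's first-order condition: 155 - 4q_K - 2(q_F + q_C) = 0.
Summing all 3 equations gives 450 − 8Q = 0, hence Q = 225/4.
Back-substituting: q_F = (150 − 225/2)/2 = 75/4, q_C = (145 − 225/2)/2 = 65/4, q_K = (155 − 225/2)/2 = 85/4.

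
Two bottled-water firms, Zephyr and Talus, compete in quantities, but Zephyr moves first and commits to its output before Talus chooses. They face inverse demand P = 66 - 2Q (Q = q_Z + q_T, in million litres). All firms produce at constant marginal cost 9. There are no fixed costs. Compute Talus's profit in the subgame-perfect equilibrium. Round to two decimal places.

The follower Talus best-responds to any q_Z: π_T = (66 - 2Q)q_T - 9q_T.
Setting the follower's marginal profit to zero, 57 - 2q_Z - 4q_T = 0, i.e. q_T = (57 - 2q_Z)/4.
Zephyr substitutes q_T(q_Z) into its own profit: π_Z = q_Z(66 - 2q_Z - (57 - 2q_Z)/2) - 9q_Z = (75/2 - q_Z)q_Z - 9q_Z.
Leader FOC: 57/2 - 2q_Z = 0, so q_Z = 57/4.
Then q_T = (57 - 2·(57/4))/4 = 57/8.
Price P = 66 - 2·(171/8) = 93/4.
Talus's profit: (93/4 - 9)·(57/8) = 101.5313.

101.53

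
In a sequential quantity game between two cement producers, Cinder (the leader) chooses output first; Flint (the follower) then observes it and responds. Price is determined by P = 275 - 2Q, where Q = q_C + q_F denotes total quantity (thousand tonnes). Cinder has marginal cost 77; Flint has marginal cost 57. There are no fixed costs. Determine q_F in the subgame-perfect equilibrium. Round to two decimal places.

The follower Flint best-responds to any q_C: π_F = (275 - 2Q)q_F - 57q_F.
Setting the follower's marginal profit to zero, 218 - 2q_C - 4q_F = 0, i.e. q_F = (218 - 2q_C)/4.
Cinder substitutes q_F(q_C) into its own profit: π_C = q_C(275 - 2q_C - (218 - 2q_C)/2) - 77q_C = (166 - q_C)q_C - 77q_C.
The leader's first-order condition 89 - 2q_C = 0 yields q_C = 89/2.
Then q_F = (218 - 2·(89/2))/4 = 129/4.

32.25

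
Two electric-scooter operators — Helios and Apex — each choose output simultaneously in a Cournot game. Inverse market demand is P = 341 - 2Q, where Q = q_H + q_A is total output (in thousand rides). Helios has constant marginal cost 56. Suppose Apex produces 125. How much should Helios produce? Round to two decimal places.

8.75

With the rival's output fixed at 125, Helios's profit is π_H = (341 - 2·125 - 2q_H)q_H - (56q_H) = (91 - 2q_H)q_H - (56q_H).
∂π_H/∂q_H = 35 - 4q_H = 0, so q_H = 35/4.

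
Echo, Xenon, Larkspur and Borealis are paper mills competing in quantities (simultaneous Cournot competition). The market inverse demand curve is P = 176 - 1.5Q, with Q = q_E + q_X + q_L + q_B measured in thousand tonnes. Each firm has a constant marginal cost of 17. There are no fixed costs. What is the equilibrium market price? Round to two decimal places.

A representative firm's profit is π_i = q_i(176 - 1.5Q) - 17q_i.
Setting ∂π_i/∂q_i = 0 with rivals' quantities fixed: 159 - 3q_i - (3/2)·Σ_{j≠i} q_j = 0.
By symmetry each firm produces the same amount; substituting Σ_{j≠i} q_j = 3q_i yields q_i = 159/(15/2) = 106/5.
Total output Q = 424/5, so price P = 176 - (3/2)·(424/5) = 244/5.

48.80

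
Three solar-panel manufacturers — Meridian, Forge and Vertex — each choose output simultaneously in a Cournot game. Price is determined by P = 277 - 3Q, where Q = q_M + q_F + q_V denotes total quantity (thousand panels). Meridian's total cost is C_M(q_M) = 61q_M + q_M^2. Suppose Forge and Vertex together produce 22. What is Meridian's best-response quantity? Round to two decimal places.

18.75

With rivals' combined output fixed at 22, Meridian's profit is π_M = (277 - 3·22 - 3q_M)q_M - (61q_M + q_M²) = (211 - 3q_M)q_M - (61q_M + q_M²).
∂π_M/∂q_M = 150 - 8q_M = 0, so q_M = 75/4.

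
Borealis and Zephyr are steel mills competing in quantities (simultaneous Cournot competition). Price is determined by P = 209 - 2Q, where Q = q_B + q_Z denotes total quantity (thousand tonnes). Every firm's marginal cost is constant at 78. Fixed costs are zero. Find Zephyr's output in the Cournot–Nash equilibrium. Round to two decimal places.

Each firm earns π_i = (209 - 2Q)q_i - 78q_i.
Setting ∂π_i/∂q_i = 0 with rivals' quantities fixed: 131 - 4q_i - 2q_j = 0.
With identical firms every q_j equals q_i, so q_j = q_i and 131 = 6q_i, giving q_i = 131/6.

21.83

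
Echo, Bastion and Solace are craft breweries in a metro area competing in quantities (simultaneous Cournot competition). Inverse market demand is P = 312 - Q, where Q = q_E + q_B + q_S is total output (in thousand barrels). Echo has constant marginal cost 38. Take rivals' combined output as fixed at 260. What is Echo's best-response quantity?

7

With rivals' combined output fixed at 260, Echo's profit is π_E = (312 - 260 - q_E)q_E - (38q_E) = (52 - q_E)q_E - (38q_E).
∂π_E/∂q_E = 14 - 2q_E = 0, so q_E = 7.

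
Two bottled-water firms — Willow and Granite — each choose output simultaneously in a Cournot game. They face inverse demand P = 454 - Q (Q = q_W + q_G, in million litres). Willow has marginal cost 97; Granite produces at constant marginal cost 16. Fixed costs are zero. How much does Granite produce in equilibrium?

Willow's profit: π_W = (454 - Q)q_W - (97q_W). Setting ∂π_W/∂q_W = 0: 357 - 2q_W - (q_G) = 0.
Granite's profit: π_G = (454 - Q)q_G - (16q_G). Setting ∂π_G/∂q_G = 0: 438 - 2q_G - (q_W) = 0.
Rearranging gives the reaction functions q_W = (357 - q_G)/2 and q_G = (438 - q_W)/2.
Solving the pair: q_W = 92, q_G = 173.

173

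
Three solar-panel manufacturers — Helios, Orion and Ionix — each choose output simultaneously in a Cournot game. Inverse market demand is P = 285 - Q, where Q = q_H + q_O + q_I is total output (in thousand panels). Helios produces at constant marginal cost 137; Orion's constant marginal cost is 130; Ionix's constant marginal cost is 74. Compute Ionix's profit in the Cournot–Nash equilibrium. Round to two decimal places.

Helios's profit: π_H = (285 - Q)q_H - (137q_H). Setting ∂π_H/∂q_H = 0: 148 - 2q_H - (q_O + q_I) = 0.
Orion's first-order condition: 155 - 2q_O - (q_H + q_I) = 0.
Ionix's first-order condition: 211 - 2q_I - (q_H + q_O) = 0.
Adding the 3 first-order conditions: 514 − 4Q = 0, so Q = 257/2.
Back-substituting: q_H = (148 − 257/2) = 39/2, q_O = (155 − 257/2) = 53/2, q_I = (211 − 257/2) = 165/2.
Price P = 285 - 257/2 = 313/2.
Ionix's profit: (313/2 - 74)·(165/2) = 6806.2500.

6806.25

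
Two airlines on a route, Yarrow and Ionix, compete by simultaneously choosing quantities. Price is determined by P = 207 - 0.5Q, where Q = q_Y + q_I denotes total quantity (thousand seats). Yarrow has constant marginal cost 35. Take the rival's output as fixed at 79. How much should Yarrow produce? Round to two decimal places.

With the rival's output fixed at 79, Yarrow's profit is π_Y = (207 - (1/2)·79 - (1/2)q_Y)q_Y - (35q_Y) = (335/2 - (1/2)q_Y)q_Y - (35q_Y).
∂π_Y/∂q_Y = 265/2 - q_Y = 0, so q_Y = 265/2.

132.50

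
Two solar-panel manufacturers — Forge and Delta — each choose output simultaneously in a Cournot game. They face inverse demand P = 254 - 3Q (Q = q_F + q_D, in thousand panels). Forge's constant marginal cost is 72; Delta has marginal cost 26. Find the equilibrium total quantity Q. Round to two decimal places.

45.56

Forge's profit: π_F = (254 - 3Q)q_F - (72q_F). Setting ∂π_F/∂q_F = 0: 182 - 6q_F - 3(q_D) = 0.
Delta's profit: π_D = (254 - 3Q)q_D - (26q_D). Setting ∂π_D/∂q_D = 0: 228 - 6q_D - 3(q_F) = 0.
So q_F = (182 - 3q_D)/6 and q_D = (228 - 3q_F)/6.
Substituting one into the other gives q_F = 136/9 and q_D = 274/9.
Total output Q = 136/9 + 274/9 = 410/9.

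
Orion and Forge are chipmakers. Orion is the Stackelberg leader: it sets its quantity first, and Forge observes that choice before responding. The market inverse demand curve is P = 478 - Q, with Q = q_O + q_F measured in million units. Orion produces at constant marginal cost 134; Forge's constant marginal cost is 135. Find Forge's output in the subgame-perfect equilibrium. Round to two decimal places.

Solve by backward induction. Given q_O, the follower Forge maximises π_F = (478 - q_O - q_F)q_F - 135q_F.
∂π_F/∂q_F = 343 - q_O - 2q_F = 0 gives the reaction function q_F = (343 - q_O)/2.
Orion substitutes q_F(q_O) into its own profit: π_O = q_O(478 - q_O - (343 - q_O)/2) - 134q_O = (613/2 - (1/2)q_O)q_O - 134q_O.
Leader FOC: 345/2 - q_O = 0, so q_O = 345/2.
Then q_F = (343 - 345/2)/2 = 341/4.

85.25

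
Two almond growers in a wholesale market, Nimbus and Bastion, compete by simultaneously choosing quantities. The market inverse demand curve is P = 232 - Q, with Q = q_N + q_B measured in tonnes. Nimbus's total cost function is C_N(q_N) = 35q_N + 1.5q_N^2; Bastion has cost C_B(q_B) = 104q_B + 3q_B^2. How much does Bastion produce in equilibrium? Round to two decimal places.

Nimbus's profit: π_N = (232 - Q)q_N - (35q_N + (3/2)q_N²). Setting ∂π_N/∂q_N = 0: 197 - 5q_N - (q_B) = 0.
Bastion's profit: π_B = (232 - Q)q_B - (104q_B + 3q_B²). Setting ∂π_B/∂q_B = 0: 128 - 8q_B - (q_N) = 0.
Best responses: q_N = (197 - q_B)/5, q_B = (128 - q_N)/8.
Substituting one into the other gives q_N = 1448/39 and q_B = 443/39.

11.36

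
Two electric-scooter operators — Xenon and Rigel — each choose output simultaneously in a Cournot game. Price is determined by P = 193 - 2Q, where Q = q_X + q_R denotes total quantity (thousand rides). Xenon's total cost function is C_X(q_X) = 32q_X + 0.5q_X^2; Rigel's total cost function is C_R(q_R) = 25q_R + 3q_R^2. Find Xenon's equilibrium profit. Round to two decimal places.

Xenon's profit: π_X = (193 - 2Q)q_X - (32q_X + (1/2)q_X²). Setting ∂π_X/∂q_X = 0: 161 - 5q_X - 2(q_R) = 0.
Rigel's first-order condition: 168 - 10q_R - 2(q_X) = 0.
So q_X = (161 - 2q_R)/5 and q_R = (168 - 2q_X)/10.
Solving the pair: q_X = 637/23, q_R = 259/23.
Price P = 193 - 2·(896/23) = 115.0870.
Xenon's profit: 115.0870·(637/23) - 32·(637/23) - (1/2)(637/23)² = 1917.6229.

1917.62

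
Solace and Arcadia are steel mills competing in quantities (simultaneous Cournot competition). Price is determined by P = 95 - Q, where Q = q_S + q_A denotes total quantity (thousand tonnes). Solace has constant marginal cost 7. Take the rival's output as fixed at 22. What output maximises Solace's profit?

33

With the rival's output fixed at 22, Solace's profit is π_S = (95 - 22 - q_S)q_S - (7q_S) = (73 - q_S)q_S - (7q_S).
∂π_S/∂q_S = 66 - 2q_S = 0, so q_S = 33.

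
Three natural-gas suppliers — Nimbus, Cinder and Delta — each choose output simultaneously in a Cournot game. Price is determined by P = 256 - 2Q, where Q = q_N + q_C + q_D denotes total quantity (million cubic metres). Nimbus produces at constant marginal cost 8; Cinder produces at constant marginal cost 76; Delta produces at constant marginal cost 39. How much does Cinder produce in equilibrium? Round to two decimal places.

9.38

Nimbus's profit: π_N = (256 - 2Q)q_N - (8q_N). Setting ∂π_N/∂q_N = 0: 248 - 4q_N - 2(q_C + q_D) = 0.
Cinder's profit: π_C = (256 - 2Q)q_C - (76q_C). Setting ∂π_C/∂q_C = 0: 180 - 4q_C - 2(q_N + q_D) = 0.
Delta's first-order condition: 217 - 4q_D - 2(q_N + q_C) = 0.
Adding the 3 first-order conditions: 645 − 8Q = 0, so Q = 645/8.
Back-substituting: q_N = (248 − 645/4)/2 = 347/8, q_C = (180 − 645/4)/2 = 75/8, q_D = (217 − 645/4)/2 = 223/8.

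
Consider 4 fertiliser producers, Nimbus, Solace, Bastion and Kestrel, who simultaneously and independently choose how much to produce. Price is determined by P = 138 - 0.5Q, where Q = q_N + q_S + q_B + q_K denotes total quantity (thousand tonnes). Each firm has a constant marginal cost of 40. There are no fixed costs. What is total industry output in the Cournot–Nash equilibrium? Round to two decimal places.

156.80

A representative firm's profit is π_i = q_i(138 - 0.5Q) - 40q_i.
First-order condition (treating rivals' output as given): 98 - q_i - (1/2)·Σ_{j≠i} q_j = 0.
With identical firms every q_j equals q_i, so Σ_{j≠i} q_j = 3q_i and 98 = (5/2)q_i, giving q_i = 196/5.
Total output Q = 196/5 + 196/5 + 196/5 + 196/5 = 784/5.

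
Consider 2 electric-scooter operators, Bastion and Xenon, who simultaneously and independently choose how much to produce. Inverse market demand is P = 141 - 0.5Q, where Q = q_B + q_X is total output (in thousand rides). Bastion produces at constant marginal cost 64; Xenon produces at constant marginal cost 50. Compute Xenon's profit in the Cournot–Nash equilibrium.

2450

Bastion's profit: π_B = (141 - 0.5Q)q_B - (64q_B). Setting ∂π_B/∂q_B = 0: 77 - q_B - (1/2)(q_X) = 0.
Xenon's profit: π_X = (141 - 0.5Q)q_X - (50q_X). Setting ∂π_X/∂q_X = 0: 91 - q_X - (1/2)(q_B) = 0.
So q_B = (77 - (1/2)q_X) and q_X = (91 - (1/2)q_B).
Solving the pair: q_B = 42, q_X = 70.
Price P = 141 - (1/2)·112 = 85.
Xenon's profit: (85 - 50)·70 = 2450.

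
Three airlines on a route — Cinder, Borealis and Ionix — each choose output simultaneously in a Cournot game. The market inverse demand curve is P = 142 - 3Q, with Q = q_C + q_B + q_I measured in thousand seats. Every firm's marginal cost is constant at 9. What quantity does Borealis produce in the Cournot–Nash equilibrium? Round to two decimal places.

A representative firm's profit is π_i = q_i(142 - 3Q) - 9q_i.
Setting ∂π_i/∂q_i = 0 with rivals' quantities fixed: 133 - 6q_i - 3·Σ_{j≠i} q_j = 0.
By symmetry each firm produces the same amount; substituting Σ_{j≠i} q_j = 2q_i yields q_i = 133/12.

11.08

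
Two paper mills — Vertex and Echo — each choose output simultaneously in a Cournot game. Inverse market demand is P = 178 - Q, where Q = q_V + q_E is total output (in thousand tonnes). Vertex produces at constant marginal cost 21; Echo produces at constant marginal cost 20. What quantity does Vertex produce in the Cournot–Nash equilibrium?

52

Vertex's profit: π_V = (178 - Q)q_V - (21q_V). Setting ∂π_V/∂q_V = 0: 157 - 2q_V - (q_E) = 0.
Echo's profit: π_E = (178 - Q)q_E - (20q_E). Setting ∂π_E/∂q_E = 0: 158 - 2q_E - (q_V) = 0.
Rearranging gives the reaction functions q_V = (157 - q_E)/2 and q_E = (158 - q_V)/2.
Substituting one into the other gives q_V = 52 and q_E = 53.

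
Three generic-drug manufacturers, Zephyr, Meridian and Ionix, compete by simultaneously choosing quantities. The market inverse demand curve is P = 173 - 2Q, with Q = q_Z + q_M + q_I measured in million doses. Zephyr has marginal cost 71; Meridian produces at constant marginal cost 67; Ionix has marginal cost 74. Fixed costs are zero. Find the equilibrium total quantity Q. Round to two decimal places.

Zephyr's profit: π_Z = (173 - 2Q)q_Z - (71q_Z). Setting ∂π_Z/∂q_Z = 0: 102 - 4q_Z - 2(q_M + q_I) = 0.
Meridian's profit: π_M = (173 - 2Q)q_M - (67q_M). Setting ∂π_M/∂q_M = 0: 106 - 4q_M - 2(q_Z + q_I) = 0.
Ionix's profit: π_I = (173 - 2Q)q_I - (74q_I). Setting ∂π_I/∂q_I = 0: 99 - 4q_I - 2(q_Z + q_M) = 0.
Summing all 3 equations gives 307 − 8Q = 0, hence Q = 307/8.
Back-substituting: q_Z = (102 − 307/4)/2 = 101/8, q_M = (106 − 307/4)/2 = 117/8, q_I = (99 − 307/4)/2 = 89/8.
Total output Q = 101/8 + 117/8 + 89/8 = 307/8.

38.38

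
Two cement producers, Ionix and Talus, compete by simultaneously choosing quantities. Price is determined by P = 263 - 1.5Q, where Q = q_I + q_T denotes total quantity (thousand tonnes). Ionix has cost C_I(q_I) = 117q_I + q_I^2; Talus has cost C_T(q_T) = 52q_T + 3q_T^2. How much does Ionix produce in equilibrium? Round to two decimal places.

Ionix's profit: π_I = (263 - 1.5Q)q_I - (117q_I + q_I²). Setting ∂π_I/∂q_I = 0: 146 - 5q_I - (3/2)(q_T) = 0.
Talus's profit: π_T = (263 - 1.5Q)q_T - (52q_T + 3q_T²). Setting ∂π_T/∂q_T = 0: 211 - 9q_T - (3/2)(q_I) = 0.
So q_I = (146 - (3/2)q_T)/5 and q_T = (211 - (3/2)q_I)/9.
Solving the pair: q_I = 70/3, q_T = 176/9.

23.33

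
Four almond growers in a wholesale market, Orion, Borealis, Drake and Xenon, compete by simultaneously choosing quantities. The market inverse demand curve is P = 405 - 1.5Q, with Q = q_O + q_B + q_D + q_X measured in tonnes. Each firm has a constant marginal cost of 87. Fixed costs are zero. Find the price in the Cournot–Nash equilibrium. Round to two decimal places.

A representative firm's profit is π_i = q_i(405 - 1.5Q) - 87q_i.
First-order condition (treating rivals' output as given): 318 - 3q_i - (3/2)·Σ_{j≠i} q_j = 0.
By symmetry each firm produces the same amount; substituting Σ_{j≠i} q_j = 3q_i yields q_i = 318/(15/2) = 212/5.
Total output Q = 848/5, so price P = 405 - (3/2)·(848/5) = 753/5.

150.60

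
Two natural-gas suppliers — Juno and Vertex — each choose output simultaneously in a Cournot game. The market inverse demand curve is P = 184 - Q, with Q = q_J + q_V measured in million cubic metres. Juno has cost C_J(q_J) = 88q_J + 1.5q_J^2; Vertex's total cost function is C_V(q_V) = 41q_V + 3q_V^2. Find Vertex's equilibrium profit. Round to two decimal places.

1007.66

Juno's profit: π_J = (184 - Q)q_J - (88q_J + (3/2)q_J²). Setting ∂π_J/∂q_J = 0: 96 - 5q_J - (q_V) = 0.
Vertex's first-order condition: 143 - 8q_V - (q_J) = 0.
Rearranging gives the reaction functions q_J = (96 - q_V)/5 and q_V = (143 - q_J)/8.
Solving the pair: q_J = 625/39, q_V = 619/39.
Price P = 184 - 1244/39 = 152.1026.
Vertex's profit: 152.1026·(619/39) - 41·(619/39) - 3(619/39)² = 1007.6555.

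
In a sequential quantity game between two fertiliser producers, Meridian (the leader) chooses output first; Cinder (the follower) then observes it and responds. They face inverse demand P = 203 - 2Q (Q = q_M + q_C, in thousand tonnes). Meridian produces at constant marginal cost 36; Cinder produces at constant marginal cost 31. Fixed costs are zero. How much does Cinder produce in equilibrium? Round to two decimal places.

Solve by backward induction. Given q_M, the follower Cinder maximises π_C = (203 - 2q_M - 2q_C)q_C - 31q_C.
∂π_C/∂q_C = 172 - 2q_M - 4q_C = 0 gives the reaction function q_C = (172 - 2q_M)/4.
The leader anticipates this reaction. Substituting into P = 203 - 2Q gives P = 117 - q_M, so π_M = (117 - q_M)q_M - 36q_M.
Maximising: ∂π_M/∂q_M = 81 - 2q_M = 0, giving q_M = 81/2.
Then q_C = (172 - 2·(81/2))/4 = 91/4.

22.75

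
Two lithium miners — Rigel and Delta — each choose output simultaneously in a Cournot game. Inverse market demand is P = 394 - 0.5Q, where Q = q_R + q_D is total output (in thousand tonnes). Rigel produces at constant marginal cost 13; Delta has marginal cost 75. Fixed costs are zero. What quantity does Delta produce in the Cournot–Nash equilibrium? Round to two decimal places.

171.33

Rigel's profit: π_R = (394 - 0.5Q)q_R - (13q_R). Setting ∂π_R/∂q_R = 0: 381 - q_R - (1/2)(q_D) = 0.
Delta's first-order condition: 319 - q_D - (1/2)(q_R) = 0.
Best responses: q_R = (381 - (1/2)q_D), q_D = (319 - (1/2)q_R).
Substituting one into the other gives q_R = 886/3 and q_D = 514/3.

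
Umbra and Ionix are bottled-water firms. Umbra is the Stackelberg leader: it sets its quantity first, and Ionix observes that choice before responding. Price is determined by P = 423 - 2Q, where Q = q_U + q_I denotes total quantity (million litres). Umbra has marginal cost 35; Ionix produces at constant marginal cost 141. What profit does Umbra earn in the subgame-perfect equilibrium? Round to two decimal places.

15252.25

The follower Ionix best-responds to any q_U: π_I = (423 - 2Q)q_I - 141q_I.
∂π_I/∂q_I = 282 - 2q_U - 4q_I = 0 gives the reaction function q_I = (282 - 2q_U)/4.
Umbra substitutes q_I(q_U) into its own profit: π_U = q_U(423 - 2q_U - (282 - 2q_U)/2) - 35q_U = (282 - q_U)q_U - 35q_U.
Leader FOC: 247 - 2q_U = 0, so q_U = 247/2.
Then q_I = (282 - 2·(247/2))/4 = 35/4.
Price P = 423 - 2·(529/4) = 317/2.
Umbra's profit: (317/2 - 35)·(247/2) = 15252.2500.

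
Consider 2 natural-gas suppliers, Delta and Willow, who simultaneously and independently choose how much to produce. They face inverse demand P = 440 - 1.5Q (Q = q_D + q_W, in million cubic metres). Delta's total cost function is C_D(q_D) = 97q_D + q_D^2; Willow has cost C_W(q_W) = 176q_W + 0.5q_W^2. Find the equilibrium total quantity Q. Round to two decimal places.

100.37

Delta's profit: π_D = (440 - 1.5Q)q_D - (97q_D + q_D²). Setting ∂π_D/∂q_D = 0: 343 - 5q_D - (3/2)(q_W) = 0.
Willow's profit: π_W = (440 - 1.5Q)q_W - (176q_W + (1/2)q_W²). Setting ∂π_W/∂q_W = 0: 264 - 4q_W - (3/2)(q_D) = 0.
Rearranging gives the reaction functions q_D = (343 - (3/2)q_W)/5 and q_W = (264 - (3/2)q_D)/4.
Substituting one into the other gives q_D = 54.9859 and q_W = 45.3803.
Total output Q = 54.9859 + 45.3803 = 100.3662.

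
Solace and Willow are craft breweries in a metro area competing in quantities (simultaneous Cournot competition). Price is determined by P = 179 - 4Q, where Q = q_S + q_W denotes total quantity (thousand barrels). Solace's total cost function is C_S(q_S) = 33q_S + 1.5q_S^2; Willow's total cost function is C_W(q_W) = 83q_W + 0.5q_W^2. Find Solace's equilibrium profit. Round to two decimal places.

Solace's profit: π_S = (179 - 4Q)q_S - (33q_S + (3/2)q_S²). Setting ∂π_S/∂q_S = 0: 146 - 11q_S - 4(q_W) = 0.
Willow's first-order condition: 96 - 9q_W - 4(q_S) = 0.
Rearranging gives the reaction functions q_S = (146 - 4q_W)/11 and q_W = (96 - 4q_S)/9.
Solving the pair: q_S = 930/83, q_W = 472/83.
Price P = 179 - 4·(1402/83) = 111.4337.
Solace's profit: 111.4337·(930/83) - 33·(930/83) - (3/2)(930/83)² = 690.5139.

690.51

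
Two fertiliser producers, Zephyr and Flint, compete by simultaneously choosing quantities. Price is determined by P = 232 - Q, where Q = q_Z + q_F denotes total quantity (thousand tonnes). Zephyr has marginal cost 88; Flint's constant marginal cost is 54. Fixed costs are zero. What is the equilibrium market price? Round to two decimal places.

Zephyr's profit: π_Z = (232 - Q)q_Z - (88q_Z). Setting ∂π_Z/∂q_Z = 0: 144 - 2q_Z - (q_F) = 0.
Flint's profit: π_F = (232 - Q)q_F - (54q_F). Setting ∂π_F/∂q_F = 0: 178 - 2q_F - (q_Z) = 0.
So q_Z = (144 - q_F)/2 and q_F = (178 - q_Z)/2.
Substituting one into the other gives q_Z = 110/3 and q_F = 212/3.
Total output Q = 322/3, so price P = 232 - 322/3 = 374/3.

124.67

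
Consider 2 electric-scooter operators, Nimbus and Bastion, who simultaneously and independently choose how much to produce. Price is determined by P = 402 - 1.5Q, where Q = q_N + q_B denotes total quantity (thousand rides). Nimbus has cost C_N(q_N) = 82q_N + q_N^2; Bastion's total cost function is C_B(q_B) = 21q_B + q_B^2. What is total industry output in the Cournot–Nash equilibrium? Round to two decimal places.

Nimbus's profit: π_N = (402 - 1.5Q)q_N - (82q_N + q_N²). Setting ∂π_N/∂q_N = 0: 320 - 5q_N - (3/2)(q_B) = 0.
Bastion's first-order condition: 381 - 5q_B - (3/2)(q_N) = 0.
Rearranging gives the reaction functions q_N = (320 - (3/2)q_B)/5 and q_B = (381 - (3/2)q_N)/5.
Solving the pair: q_N = 45.2088, q_B = 62.6374.
Total output Q = 45.2088 + 62.6374 = 1402/13.

107.85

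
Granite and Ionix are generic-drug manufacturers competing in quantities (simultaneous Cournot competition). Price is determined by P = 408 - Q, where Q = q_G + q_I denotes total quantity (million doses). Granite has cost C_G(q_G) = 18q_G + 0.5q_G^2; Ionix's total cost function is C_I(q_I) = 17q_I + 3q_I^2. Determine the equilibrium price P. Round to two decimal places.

Granite's profit: π_G = (408 - Q)q_G - (18q_G + (1/2)q_G²). Setting ∂π_G/∂q_G = 0: 390 - 3q_G - (q_I) = 0.
Ionix's profit: π_I = (408 - Q)q_I - (17q_I + 3q_I²). Setting ∂π_I/∂q_I = 0: 391 - 8q_I - (q_G) = 0.
Rearranging gives the reaction functions q_G = (390 - q_I)/3 and q_I = (391 - q_G)/8.
Solving the pair: q_G = 118.6522, q_I = 783/23.
Total output Q = 152.6957, so price P = 408 - 152.6957 = 255.3043.

255.30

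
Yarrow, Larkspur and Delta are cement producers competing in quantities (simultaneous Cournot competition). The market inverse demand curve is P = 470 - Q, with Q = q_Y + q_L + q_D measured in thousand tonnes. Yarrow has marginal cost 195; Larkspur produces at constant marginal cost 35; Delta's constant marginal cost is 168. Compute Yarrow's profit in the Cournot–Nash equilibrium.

484

Yarrow's profit: π_Y = (470 - Q)q_Y - (195q_Y). Setting ∂π_Y/∂q_Y = 0: 275 - 2q_Y - (q_L + q_D) = 0.
Larkspur's profit: π_L = (470 - Q)q_L - (35q_L). Setting ∂π_L/∂q_L = 0: 435 - 2q_L - (q_Y + q_D) = 0.
Delta's first-order condition: 302 - 2q_D - (q_Y + q_L) = 0.
Summing all 3 equations gives 1012 − 4Q = 0, hence Q = 253.
Back-substituting: q_Y = (275 − 253) = 22, q_L = (435 − 253) = 182, q_D = (302 − 253) = 49.
Price P = 470 - 253 = 217.
Yarrow's profit: (217 - 195)·22 = 484.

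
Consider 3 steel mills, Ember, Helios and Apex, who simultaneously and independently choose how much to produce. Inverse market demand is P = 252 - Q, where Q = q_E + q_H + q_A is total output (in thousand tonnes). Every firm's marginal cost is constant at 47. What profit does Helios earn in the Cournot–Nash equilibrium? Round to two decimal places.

2626.56

Each firm earns π_i = (252 - Q)q_i - 47q_i.
First-order condition (treating rivals' output as given): 205 - 2q_i - Σ_{j≠i} q_j = 0.
By symmetry each firm produces the same amount; substituting Σ_{j≠i} q_j = 2q_i yields q_i = 205/4.
Price P = 252 - 615/4 = 393/4.
Helios's profit: (393/4 - 47)·(205/4) = 2626.5625.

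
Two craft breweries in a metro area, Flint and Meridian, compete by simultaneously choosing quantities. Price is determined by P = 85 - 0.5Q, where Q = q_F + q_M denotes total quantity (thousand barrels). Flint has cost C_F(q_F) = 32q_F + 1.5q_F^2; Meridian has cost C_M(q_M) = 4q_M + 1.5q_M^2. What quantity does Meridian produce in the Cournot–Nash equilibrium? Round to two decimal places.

Flint's profit: π_F = (85 - 0.5Q)q_F - (32q_F + (3/2)q_F²). Setting ∂π_F/∂q_F = 0: 53 - 4q_F - (1/2)(q_M) = 0.
Meridian's first-order condition: 81 - 4q_M - (1/2)(q_F) = 0.
So q_F = (53 - (1/2)q_M)/4 and q_M = (81 - (1/2)q_F)/4.
Solving the pair: q_F = 98/9, q_M = 170/9.

18.89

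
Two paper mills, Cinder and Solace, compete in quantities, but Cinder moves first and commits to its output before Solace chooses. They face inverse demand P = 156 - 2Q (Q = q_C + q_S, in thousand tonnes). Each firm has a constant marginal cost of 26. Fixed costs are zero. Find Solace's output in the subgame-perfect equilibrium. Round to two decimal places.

16.25

The follower Solace best-responds to any q_C: π_S = (156 - 2Q)q_S - 26q_S.
Setting the follower's marginal profit to zero, 130 - 2q_C - 4q_S = 0, i.e. q_S = (130 - 2q_C)/4.
Cinder substitutes q_S(q_C) into its own profit: π_C = q_C(156 - 2q_C - (130 - 2q_C)/2) - 26q_C = (91 - q_C)q_C - 26q_C.
The leader's first-order condition 65 - 2q_C = 0 yields q_C = 65/2.
Then q_S = (130 - 2·(65/2))/4 = 65/4.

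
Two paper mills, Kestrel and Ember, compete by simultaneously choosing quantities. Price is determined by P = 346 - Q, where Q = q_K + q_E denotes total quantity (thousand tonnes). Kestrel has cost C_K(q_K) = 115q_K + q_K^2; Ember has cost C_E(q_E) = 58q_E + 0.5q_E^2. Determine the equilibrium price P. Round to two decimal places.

Kestrel's profit: π_K = (346 - Q)q_K - (115q_K + q_K²). Setting ∂π_K/∂q_K = 0: 231 - 4q_K - (q_E) = 0.
Ember's profit: π_E = (346 - Q)q_E - (58q_E + (1/2)q_E²). Setting ∂π_E/∂q_E = 0: 288 - 3q_E - (q_K) = 0.
Best responses: q_K = (231 - q_E)/4, q_E = (288 - q_K)/3.
Substituting one into the other gives q_K = 405/11 and q_E = 921/11.
Total output Q = 1326/11, so price P = 346 - 1326/11 = 225.4545.

225.45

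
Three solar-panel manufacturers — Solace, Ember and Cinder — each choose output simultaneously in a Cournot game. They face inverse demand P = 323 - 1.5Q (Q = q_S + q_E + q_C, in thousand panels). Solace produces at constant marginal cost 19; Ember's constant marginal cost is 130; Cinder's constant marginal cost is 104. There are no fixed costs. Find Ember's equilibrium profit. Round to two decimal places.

Solace's profit: π_S = (323 - 1.5Q)q_S - (19q_S). Setting ∂π_S/∂q_S = 0: 304 - 3q_S - (3/2)(q_E + q_C) = 0.
Ember's first-order condition: 193 - 3q_E - (3/2)(q_S + q_C) = 0.
Cinder's profit: π_C = (323 - 1.5Q)q_C - (104q_C). Setting ∂π_C/∂q_C = 0: 219 - 3q_C - (3/2)(q_S + q_E) = 0.
Summing all 3 equations gives 716 − 6Q = 0, hence Q = 358/3.
Back-substituting: q_S = (304 − 179)/(3/2) = 250/3, q_E = (193 − 179)/(3/2) = 28/3, q_C = (219 − 179)/(3/2) = 80/3.
Price P = 323 - (3/2)·(358/3) = 144.
Ember's profit: (144 - 130)·(28/3) = 392/3.

130.67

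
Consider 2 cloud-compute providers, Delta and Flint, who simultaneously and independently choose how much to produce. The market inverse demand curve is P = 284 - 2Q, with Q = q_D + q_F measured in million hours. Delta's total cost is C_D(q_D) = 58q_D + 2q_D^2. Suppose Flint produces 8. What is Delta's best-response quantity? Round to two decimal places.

26.25

With the rival's output fixed at 8, Delta's profit is π_D = (284 - 2·8 - 2q_D)q_D - (58q_D + 2q_D²) = (268 - 2q_D)q_D - (58q_D + 2q_D²).
∂π_D/∂q_D = 210 - 8q_D = 0, so q_D = 105/4.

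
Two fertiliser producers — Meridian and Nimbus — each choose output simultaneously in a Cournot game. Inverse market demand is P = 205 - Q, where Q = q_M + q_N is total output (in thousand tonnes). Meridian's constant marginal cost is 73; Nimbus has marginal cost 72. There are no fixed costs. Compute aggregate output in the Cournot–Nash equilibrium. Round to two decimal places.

Meridian's profit: π_M = (205 - Q)q_M - (73q_M). Setting ∂π_M/∂q_M = 0: 132 - 2q_M - (q_N) = 0.
Nimbus's profit: π_N = (205 - Q)q_N - (72q_N). Setting ∂π_N/∂q_N = 0: 133 - 2q_N - (q_M) = 0.
So q_M = (132 - q_N)/2 and q_N = (133 - q_M)/2.
Solving the pair: q_M = 131/3, q_N = 134/3.
Total output Q = 131/3 + 134/3 = 265/3.

88.33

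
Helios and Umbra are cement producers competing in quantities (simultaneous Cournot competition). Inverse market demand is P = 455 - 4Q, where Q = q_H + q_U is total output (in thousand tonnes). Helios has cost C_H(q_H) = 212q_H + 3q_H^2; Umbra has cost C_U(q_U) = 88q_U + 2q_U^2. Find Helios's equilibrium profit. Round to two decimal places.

Helios's profit: π_H = (455 - 4Q)q_H - (212q_H + 3q_H²). Setting ∂π_H/∂q_H = 0: 243 - 14q_H - 4(q_U) = 0.
Umbra's profit: π_U = (455 - 4Q)q_U - (88q_U + 2q_U²). Setting ∂π_U/∂q_U = 0: 367 - 12q_U - 4(q_H) = 0.
Rearranging gives the reaction functions q_H = (243 - 4q_U)/14 and q_U = (367 - 4q_H)/12.
Substituting one into the other gives q_H = 181/19 and q_U = 27.4079.
Price P = 455 - 4·36.9342 = 307.2632.
Helios's profit: 307.2632·(181/19) - 212·(181/19) - 3(181/19)² = 635.2548.

635.25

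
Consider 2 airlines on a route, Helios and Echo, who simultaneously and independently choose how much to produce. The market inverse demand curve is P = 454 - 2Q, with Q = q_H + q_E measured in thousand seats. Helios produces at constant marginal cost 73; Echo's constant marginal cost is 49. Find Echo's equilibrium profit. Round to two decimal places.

10224.50

Helios's profit: π_H = (454 - 2Q)q_H - (73q_H). Setting ∂π_H/∂q_H = 0: 381 - 4q_H - 2(q_E) = 0.
Echo's profit: π_E = (454 - 2Q)q_E - (49q_E). Setting ∂π_E/∂q_E = 0: 405 - 4q_E - 2(q_H) = 0.
Best responses: q_H = (381 - 2q_E)/4, q_E = (405 - 2q_H)/4.
Solving the pair: q_H = 119/2, q_E = 143/2.
Price P = 454 - 2·131 = 192.
Echo's profit: (192 - 49)·(143/2) = 10224.5000.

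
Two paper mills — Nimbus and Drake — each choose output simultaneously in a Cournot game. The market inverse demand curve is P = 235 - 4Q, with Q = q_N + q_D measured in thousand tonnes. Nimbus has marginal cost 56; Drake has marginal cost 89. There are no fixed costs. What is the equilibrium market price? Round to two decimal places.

126.67

Nimbus's profit: π_N = (235 - 4Q)q_N - (56q_N). Setting ∂π_N/∂q_N = 0: 179 - 8q_N - 4(q_D) = 0.
Drake's first-order condition: 146 - 8q_D - 4(q_N) = 0.
So q_N = (179 - 4q_D)/8 and q_D = (146 - 4q_N)/8.
Solving the pair: q_N = 53/3, q_D = 113/12.
Total output Q = 325/12, so price P = 235 - 4·(325/12) = 380/3.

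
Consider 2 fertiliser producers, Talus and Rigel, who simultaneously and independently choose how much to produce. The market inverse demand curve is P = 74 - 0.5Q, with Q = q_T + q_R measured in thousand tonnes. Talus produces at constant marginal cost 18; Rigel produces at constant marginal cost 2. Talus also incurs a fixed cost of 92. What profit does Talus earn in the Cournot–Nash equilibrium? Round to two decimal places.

263.56

Talus's profit: π_T = (74 - 0.5Q)q_T - (18q_T). Setting ∂π_T/∂q_T = 0: 56 - q_T - (1/2)(q_R) = 0.
Rigel's profit: π_R = (74 - 0.5Q)q_R - (2q_R). Setting ∂π_R/∂q_R = 0: 72 - q_R - (1/2)(q_T) = 0.
Rearranging gives the reaction functions q_T = (56 - (1/2)q_R) and q_R = (72 - (1/2)q_T).
Solving the pair: q_T = 80/3, q_R = 176/3.
Price P = 74 - (1/2)·(256/3) = 94/3.
Talus's profit: (94/3 - 18)·(80/3) - 92 = 263.5556.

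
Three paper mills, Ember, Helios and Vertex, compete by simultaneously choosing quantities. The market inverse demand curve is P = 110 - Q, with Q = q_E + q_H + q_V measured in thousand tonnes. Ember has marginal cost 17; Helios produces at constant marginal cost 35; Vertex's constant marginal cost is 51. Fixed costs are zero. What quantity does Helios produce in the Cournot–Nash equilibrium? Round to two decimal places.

Ember's profit: π_E = (110 - Q)q_E - (17q_E). Setting ∂π_E/∂q_E = 0: 93 - 2q_E - (q_H + q_V) = 0.
Helios's first-order condition: 75 - 2q_H - (q_E + q_V) = 0.
Vertex's first-order condition: 59 - 2q_V - (q_E + q_H) = 0.
Adding the 3 first-order conditions: 227 − 4Q = 0, so Q = 227/4.
Back-substituting: q_E = (93 − 227/4) = 145/4, q_H = (75 − 227/4) = 73/4, q_V = (59 − 227/4) = 9/4.

18.25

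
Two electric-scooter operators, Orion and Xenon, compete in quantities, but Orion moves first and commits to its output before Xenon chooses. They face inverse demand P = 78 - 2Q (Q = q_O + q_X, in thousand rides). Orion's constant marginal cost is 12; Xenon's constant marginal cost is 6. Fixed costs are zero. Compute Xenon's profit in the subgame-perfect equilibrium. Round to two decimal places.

Solve by backward induction. Given q_O, the follower Xenon maximises π_X = (78 - 2q_O - 2q_X)q_X - 6q_X.
∂π_X/∂q_X = 72 - 2q_O - 4q_X = 0 gives the reaction function q_X = (72 - 2q_O)/4.
Orion substitutes q_X(q_O) into its own profit: π_O = q_O(78 - 2q_O - (72 - 2q_O)/2) - 12q_O = (42 - q_O)q_O - 12q_O.
The leader's first-order condition 30 - 2q_O = 0 yields q_O = 15.
Then q_X = (72 - 2·15)/4 = 21/2.
Price P = 78 - 2·(51/2) = 27.
Xenon's profit: (27 - 6)·(21/2) = 441/2.

220.50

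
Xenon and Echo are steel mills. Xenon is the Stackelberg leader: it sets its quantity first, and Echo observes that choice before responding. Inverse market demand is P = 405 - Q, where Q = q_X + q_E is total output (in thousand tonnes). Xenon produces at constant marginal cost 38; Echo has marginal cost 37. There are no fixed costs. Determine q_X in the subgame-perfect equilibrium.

183

Solve by backward induction. Given q_X, the follower Echo maximises π_E = (405 - q_X - q_E)q_E - 37q_E.
Follower FOC: 368 - q_X - 2q_E = 0, so q_E(q_X) = (368 - q_X)/2.
The leader anticipates this reaction. Substituting into P = 405 - Q gives P = 221 - (1/2)q_X, so π_X = (221 - (1/2)q_X)q_X - 38q_X.
Leader FOC: 183 - q_X = 0, so q_X = 183.
Then q_E = (368 - 183)/2 = 185/2.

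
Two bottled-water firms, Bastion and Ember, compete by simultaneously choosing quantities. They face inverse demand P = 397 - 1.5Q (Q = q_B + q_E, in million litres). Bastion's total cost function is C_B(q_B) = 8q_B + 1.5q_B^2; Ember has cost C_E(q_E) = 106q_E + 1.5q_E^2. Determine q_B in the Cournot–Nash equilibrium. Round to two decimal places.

Bastion's profit: π_B = (397 - 1.5Q)q_B - (8q_B + (3/2)q_B²). Setting ∂π_B/∂q_B = 0: 389 - 6q_B - (3/2)(q_E) = 0.
Ember's profit: π_E = (397 - 1.5Q)q_E - (106q_E + (3/2)q_E²). Setting ∂π_E/∂q_E = 0: 291 - 6q_E - (3/2)(q_B) = 0.
Rearranging gives the reaction functions q_B = (389 - (3/2)q_E)/6 and q_E = (291 - (3/2)q_B)/6.
Substituting one into the other gives q_B = 506/9 and q_E = 310/9.

56.22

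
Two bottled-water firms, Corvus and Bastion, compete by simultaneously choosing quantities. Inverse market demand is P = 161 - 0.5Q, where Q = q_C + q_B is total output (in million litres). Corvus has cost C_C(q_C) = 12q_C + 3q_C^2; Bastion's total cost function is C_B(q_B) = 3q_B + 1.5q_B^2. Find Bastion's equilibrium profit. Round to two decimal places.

Corvus's profit: π_C = (161 - 0.5Q)q_C - (12q_C + 3q_C²). Setting ∂π_C/∂q_C = 0: 149 - 7q_C - (1/2)(q_B) = 0.
Bastion's first-order condition: 158 - 4q_B - (1/2)(q_C) = 0.
So q_C = (149 - (1/2)q_B)/7 and q_B = (158 - (1/2)q_C)/4.
Solving the pair: q_C = 18.6306, q_B = 37.1712.
Price P = 161 - (1/2)·55.8018 = 133.0991.
Bastion's profit: 133.0991·37.1712 - 3·37.1712 - (3/2)·37.1712² = 2763.3919.

2763.39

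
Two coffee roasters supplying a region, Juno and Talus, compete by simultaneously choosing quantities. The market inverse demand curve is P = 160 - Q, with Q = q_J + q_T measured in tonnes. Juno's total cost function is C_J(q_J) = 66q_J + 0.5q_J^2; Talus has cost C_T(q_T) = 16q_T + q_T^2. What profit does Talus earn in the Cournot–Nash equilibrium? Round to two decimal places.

Juno's profit: π_J = (160 - Q)q_J - (66q_J + (1/2)q_J²). Setting ∂π_J/∂q_J = 0: 94 - 3q_J - (q_T) = 0.
Talus's first-order condition: 144 - 4q_T - (q_J) = 0.
So q_J = (94 - q_T)/3 and q_T = (144 - q_J)/4.
Solving the pair: q_J = 232/11, q_T = 338/11.
Price P = 160 - 570/11 = 1190/11.
Talus's profit: (1190/11)·(338/11) - 16·(338/11) - (338/11)² = 1888.3306.

1888.33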